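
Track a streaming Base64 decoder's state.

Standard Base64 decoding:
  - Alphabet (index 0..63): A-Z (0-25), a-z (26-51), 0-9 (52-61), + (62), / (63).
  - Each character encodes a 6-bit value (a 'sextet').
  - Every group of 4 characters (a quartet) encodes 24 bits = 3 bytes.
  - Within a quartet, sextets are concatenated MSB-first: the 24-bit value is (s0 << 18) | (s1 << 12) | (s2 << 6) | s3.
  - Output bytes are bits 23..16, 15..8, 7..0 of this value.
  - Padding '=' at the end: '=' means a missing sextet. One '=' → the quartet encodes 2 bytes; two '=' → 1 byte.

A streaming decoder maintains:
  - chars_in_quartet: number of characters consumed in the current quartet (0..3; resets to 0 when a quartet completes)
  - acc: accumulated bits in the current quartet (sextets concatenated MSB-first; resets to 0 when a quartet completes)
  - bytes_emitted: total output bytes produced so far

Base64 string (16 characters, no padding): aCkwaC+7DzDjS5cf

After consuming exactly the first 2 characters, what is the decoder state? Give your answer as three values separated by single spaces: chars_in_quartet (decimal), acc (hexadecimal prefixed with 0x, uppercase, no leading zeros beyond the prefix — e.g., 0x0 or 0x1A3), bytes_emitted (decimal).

Answer: 2 0x682 0

Derivation:
After char 0 ('a'=26): chars_in_quartet=1 acc=0x1A bytes_emitted=0
After char 1 ('C'=2): chars_in_quartet=2 acc=0x682 bytes_emitted=0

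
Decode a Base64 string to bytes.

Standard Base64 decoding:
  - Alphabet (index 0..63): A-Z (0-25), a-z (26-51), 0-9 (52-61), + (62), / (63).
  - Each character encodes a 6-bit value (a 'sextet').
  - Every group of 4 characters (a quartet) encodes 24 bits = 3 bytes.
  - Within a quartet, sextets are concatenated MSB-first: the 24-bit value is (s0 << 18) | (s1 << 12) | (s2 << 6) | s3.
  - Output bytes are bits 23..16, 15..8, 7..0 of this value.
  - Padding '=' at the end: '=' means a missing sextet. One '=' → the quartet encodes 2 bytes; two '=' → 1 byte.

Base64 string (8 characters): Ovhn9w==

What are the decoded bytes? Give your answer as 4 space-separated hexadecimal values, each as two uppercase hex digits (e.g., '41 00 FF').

Answer: 3A F8 67 F7

Derivation:
After char 0 ('O'=14): chars_in_quartet=1 acc=0xE bytes_emitted=0
After char 1 ('v'=47): chars_in_quartet=2 acc=0x3AF bytes_emitted=0
After char 2 ('h'=33): chars_in_quartet=3 acc=0xEBE1 bytes_emitted=0
After char 3 ('n'=39): chars_in_quartet=4 acc=0x3AF867 -> emit 3A F8 67, reset; bytes_emitted=3
After char 4 ('9'=61): chars_in_quartet=1 acc=0x3D bytes_emitted=3
After char 5 ('w'=48): chars_in_quartet=2 acc=0xF70 bytes_emitted=3
Padding '==': partial quartet acc=0xF70 -> emit F7; bytes_emitted=4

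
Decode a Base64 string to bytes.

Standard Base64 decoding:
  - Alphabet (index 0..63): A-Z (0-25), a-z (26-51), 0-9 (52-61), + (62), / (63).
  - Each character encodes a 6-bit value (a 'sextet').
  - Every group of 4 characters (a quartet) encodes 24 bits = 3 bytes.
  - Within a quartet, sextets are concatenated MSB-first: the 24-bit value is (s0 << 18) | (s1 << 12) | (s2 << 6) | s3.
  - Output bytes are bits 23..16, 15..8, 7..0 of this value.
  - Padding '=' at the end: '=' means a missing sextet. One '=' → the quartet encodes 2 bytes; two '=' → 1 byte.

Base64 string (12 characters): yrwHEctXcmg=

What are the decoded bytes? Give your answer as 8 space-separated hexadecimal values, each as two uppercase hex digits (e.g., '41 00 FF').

Answer: CA BC 07 11 CB 57 72 68

Derivation:
After char 0 ('y'=50): chars_in_quartet=1 acc=0x32 bytes_emitted=0
After char 1 ('r'=43): chars_in_quartet=2 acc=0xCAB bytes_emitted=0
After char 2 ('w'=48): chars_in_quartet=3 acc=0x32AF0 bytes_emitted=0
After char 3 ('H'=7): chars_in_quartet=4 acc=0xCABC07 -> emit CA BC 07, reset; bytes_emitted=3
After char 4 ('E'=4): chars_in_quartet=1 acc=0x4 bytes_emitted=3
After char 5 ('c'=28): chars_in_quartet=2 acc=0x11C bytes_emitted=3
After char 6 ('t'=45): chars_in_quartet=3 acc=0x472D bytes_emitted=3
After char 7 ('X'=23): chars_in_quartet=4 acc=0x11CB57 -> emit 11 CB 57, reset; bytes_emitted=6
After char 8 ('c'=28): chars_in_quartet=1 acc=0x1C bytes_emitted=6
After char 9 ('m'=38): chars_in_quartet=2 acc=0x726 bytes_emitted=6
After char 10 ('g'=32): chars_in_quartet=3 acc=0x1C9A0 bytes_emitted=6
Padding '=': partial quartet acc=0x1C9A0 -> emit 72 68; bytes_emitted=8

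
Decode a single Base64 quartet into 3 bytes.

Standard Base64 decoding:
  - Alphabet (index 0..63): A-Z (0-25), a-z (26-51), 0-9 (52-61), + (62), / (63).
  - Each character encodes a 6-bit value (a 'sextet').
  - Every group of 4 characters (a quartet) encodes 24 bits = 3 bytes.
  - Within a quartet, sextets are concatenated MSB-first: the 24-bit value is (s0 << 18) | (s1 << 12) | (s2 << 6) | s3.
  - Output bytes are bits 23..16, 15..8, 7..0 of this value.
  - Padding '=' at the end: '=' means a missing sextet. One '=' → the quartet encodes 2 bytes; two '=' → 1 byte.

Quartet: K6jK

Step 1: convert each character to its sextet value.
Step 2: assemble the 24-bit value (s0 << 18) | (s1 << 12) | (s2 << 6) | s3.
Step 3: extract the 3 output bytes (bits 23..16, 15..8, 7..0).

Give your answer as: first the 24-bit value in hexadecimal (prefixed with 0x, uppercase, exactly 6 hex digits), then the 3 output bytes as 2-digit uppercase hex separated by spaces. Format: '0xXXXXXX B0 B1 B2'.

Sextets: K=10, 6=58, j=35, K=10
24-bit: (10<<18) | (58<<12) | (35<<6) | 10
      = 0x280000 | 0x03A000 | 0x0008C0 | 0x00000A
      = 0x2BA8CA
Bytes: (v>>16)&0xFF=2B, (v>>8)&0xFF=A8, v&0xFF=CA

Answer: 0x2BA8CA 2B A8 CA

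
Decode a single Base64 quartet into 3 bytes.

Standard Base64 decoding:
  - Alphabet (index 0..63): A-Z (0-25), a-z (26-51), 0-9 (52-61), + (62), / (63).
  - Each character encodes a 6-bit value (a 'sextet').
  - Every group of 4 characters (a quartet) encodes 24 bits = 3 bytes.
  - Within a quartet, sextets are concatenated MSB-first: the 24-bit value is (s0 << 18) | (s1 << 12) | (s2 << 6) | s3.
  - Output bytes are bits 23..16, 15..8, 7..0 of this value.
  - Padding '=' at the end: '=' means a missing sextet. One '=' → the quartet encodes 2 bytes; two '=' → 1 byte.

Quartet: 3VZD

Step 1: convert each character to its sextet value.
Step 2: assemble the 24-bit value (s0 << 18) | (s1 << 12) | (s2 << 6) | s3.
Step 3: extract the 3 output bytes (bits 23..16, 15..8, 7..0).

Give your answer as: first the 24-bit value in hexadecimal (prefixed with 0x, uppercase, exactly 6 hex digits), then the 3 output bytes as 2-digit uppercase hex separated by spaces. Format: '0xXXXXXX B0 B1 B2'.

Sextets: 3=55, V=21, Z=25, D=3
24-bit: (55<<18) | (21<<12) | (25<<6) | 3
      = 0xDC0000 | 0x015000 | 0x000640 | 0x000003
      = 0xDD5643
Bytes: (v>>16)&0xFF=DD, (v>>8)&0xFF=56, v&0xFF=43

Answer: 0xDD5643 DD 56 43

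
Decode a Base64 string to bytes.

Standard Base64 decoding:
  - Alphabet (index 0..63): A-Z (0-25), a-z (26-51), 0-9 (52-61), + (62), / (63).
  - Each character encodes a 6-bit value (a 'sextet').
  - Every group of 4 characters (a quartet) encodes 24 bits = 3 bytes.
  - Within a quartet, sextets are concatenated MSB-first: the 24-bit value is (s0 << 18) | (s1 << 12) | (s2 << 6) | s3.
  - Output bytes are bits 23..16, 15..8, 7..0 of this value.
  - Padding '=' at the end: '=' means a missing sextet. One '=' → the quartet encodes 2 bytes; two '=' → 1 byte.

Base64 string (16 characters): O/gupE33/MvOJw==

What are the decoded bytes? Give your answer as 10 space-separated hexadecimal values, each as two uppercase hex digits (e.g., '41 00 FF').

Answer: 3B F8 2E A4 4D F7 FC CB CE 27

Derivation:
After char 0 ('O'=14): chars_in_quartet=1 acc=0xE bytes_emitted=0
After char 1 ('/'=63): chars_in_quartet=2 acc=0x3BF bytes_emitted=0
After char 2 ('g'=32): chars_in_quartet=3 acc=0xEFE0 bytes_emitted=0
After char 3 ('u'=46): chars_in_quartet=4 acc=0x3BF82E -> emit 3B F8 2E, reset; bytes_emitted=3
After char 4 ('p'=41): chars_in_quartet=1 acc=0x29 bytes_emitted=3
After char 5 ('E'=4): chars_in_quartet=2 acc=0xA44 bytes_emitted=3
After char 6 ('3'=55): chars_in_quartet=3 acc=0x29137 bytes_emitted=3
After char 7 ('3'=55): chars_in_quartet=4 acc=0xA44DF7 -> emit A4 4D F7, reset; bytes_emitted=6
After char 8 ('/'=63): chars_in_quartet=1 acc=0x3F bytes_emitted=6
After char 9 ('M'=12): chars_in_quartet=2 acc=0xFCC bytes_emitted=6
After char 10 ('v'=47): chars_in_quartet=3 acc=0x3F32F bytes_emitted=6
After char 11 ('O'=14): chars_in_quartet=4 acc=0xFCCBCE -> emit FC CB CE, reset; bytes_emitted=9
After char 12 ('J'=9): chars_in_quartet=1 acc=0x9 bytes_emitted=9
After char 13 ('w'=48): chars_in_quartet=2 acc=0x270 bytes_emitted=9
Padding '==': partial quartet acc=0x270 -> emit 27; bytes_emitted=10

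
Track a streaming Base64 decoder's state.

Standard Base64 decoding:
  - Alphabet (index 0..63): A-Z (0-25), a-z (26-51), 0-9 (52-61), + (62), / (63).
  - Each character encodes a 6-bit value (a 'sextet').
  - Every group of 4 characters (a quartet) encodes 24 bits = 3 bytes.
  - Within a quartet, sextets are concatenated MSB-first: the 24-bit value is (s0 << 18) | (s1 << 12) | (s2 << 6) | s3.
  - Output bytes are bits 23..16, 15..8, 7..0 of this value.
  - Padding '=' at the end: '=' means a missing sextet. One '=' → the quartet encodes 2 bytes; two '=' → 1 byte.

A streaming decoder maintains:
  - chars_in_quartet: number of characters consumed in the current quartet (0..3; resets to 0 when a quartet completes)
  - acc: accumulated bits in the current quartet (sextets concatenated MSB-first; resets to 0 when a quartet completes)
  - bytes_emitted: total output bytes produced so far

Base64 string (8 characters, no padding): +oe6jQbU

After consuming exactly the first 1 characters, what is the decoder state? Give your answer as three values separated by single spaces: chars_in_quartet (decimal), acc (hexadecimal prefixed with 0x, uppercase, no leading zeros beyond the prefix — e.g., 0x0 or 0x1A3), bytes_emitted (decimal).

Answer: 1 0x3E 0

Derivation:
After char 0 ('+'=62): chars_in_quartet=1 acc=0x3E bytes_emitted=0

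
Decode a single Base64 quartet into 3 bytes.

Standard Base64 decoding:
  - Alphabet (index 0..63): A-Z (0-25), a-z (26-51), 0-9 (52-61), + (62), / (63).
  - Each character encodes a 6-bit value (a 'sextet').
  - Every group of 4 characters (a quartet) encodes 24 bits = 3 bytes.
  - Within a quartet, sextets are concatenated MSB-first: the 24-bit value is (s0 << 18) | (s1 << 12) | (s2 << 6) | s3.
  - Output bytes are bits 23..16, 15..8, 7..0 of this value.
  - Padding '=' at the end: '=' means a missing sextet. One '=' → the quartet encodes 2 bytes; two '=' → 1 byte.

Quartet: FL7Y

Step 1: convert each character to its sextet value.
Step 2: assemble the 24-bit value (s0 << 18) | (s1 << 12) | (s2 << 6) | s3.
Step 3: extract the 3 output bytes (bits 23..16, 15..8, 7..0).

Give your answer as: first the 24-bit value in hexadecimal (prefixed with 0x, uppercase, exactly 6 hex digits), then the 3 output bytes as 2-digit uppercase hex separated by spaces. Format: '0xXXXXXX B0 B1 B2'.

Answer: 0x14BED8 14 BE D8

Derivation:
Sextets: F=5, L=11, 7=59, Y=24
24-bit: (5<<18) | (11<<12) | (59<<6) | 24
      = 0x140000 | 0x00B000 | 0x000EC0 | 0x000018
      = 0x14BED8
Bytes: (v>>16)&0xFF=14, (v>>8)&0xFF=BE, v&0xFF=D8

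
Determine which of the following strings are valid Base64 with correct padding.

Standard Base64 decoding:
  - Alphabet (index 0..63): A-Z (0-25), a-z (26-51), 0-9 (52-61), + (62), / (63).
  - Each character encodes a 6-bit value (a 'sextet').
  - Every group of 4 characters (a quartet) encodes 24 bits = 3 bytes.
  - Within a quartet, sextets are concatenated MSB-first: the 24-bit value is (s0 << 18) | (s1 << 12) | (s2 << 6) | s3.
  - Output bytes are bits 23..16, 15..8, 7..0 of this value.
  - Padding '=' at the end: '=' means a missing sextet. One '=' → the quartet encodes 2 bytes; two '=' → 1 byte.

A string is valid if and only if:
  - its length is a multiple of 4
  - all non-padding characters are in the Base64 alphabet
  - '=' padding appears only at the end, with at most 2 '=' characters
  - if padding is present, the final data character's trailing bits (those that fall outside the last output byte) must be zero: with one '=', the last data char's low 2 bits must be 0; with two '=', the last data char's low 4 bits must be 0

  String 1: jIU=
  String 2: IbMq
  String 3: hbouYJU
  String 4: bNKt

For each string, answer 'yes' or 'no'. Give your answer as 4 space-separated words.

String 1: 'jIU=' → valid
String 2: 'IbMq' → valid
String 3: 'hbouYJU' → invalid (len=7 not mult of 4)
String 4: 'bNKt' → valid

Answer: yes yes no yes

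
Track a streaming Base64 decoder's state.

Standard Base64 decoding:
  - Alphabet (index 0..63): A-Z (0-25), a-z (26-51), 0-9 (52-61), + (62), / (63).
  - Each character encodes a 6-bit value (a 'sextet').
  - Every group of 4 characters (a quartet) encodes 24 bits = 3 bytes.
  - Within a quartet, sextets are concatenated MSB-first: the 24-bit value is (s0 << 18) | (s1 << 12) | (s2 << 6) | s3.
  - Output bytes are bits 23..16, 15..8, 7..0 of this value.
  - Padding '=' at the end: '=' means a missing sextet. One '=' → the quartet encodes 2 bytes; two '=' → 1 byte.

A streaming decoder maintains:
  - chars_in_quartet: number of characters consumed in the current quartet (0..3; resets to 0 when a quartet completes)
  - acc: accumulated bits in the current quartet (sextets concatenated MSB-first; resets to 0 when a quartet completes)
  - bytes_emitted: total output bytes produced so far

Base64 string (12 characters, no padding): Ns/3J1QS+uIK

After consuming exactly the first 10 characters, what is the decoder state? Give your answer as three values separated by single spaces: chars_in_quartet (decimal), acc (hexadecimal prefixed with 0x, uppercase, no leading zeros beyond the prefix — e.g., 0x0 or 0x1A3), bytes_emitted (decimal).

After char 0 ('N'=13): chars_in_quartet=1 acc=0xD bytes_emitted=0
After char 1 ('s'=44): chars_in_quartet=2 acc=0x36C bytes_emitted=0
After char 2 ('/'=63): chars_in_quartet=3 acc=0xDB3F bytes_emitted=0
After char 3 ('3'=55): chars_in_quartet=4 acc=0x36CFF7 -> emit 36 CF F7, reset; bytes_emitted=3
After char 4 ('J'=9): chars_in_quartet=1 acc=0x9 bytes_emitted=3
After char 5 ('1'=53): chars_in_quartet=2 acc=0x275 bytes_emitted=3
After char 6 ('Q'=16): chars_in_quartet=3 acc=0x9D50 bytes_emitted=3
After char 7 ('S'=18): chars_in_quartet=4 acc=0x275412 -> emit 27 54 12, reset; bytes_emitted=6
After char 8 ('+'=62): chars_in_quartet=1 acc=0x3E bytes_emitted=6
After char 9 ('u'=46): chars_in_quartet=2 acc=0xFAE bytes_emitted=6

Answer: 2 0xFAE 6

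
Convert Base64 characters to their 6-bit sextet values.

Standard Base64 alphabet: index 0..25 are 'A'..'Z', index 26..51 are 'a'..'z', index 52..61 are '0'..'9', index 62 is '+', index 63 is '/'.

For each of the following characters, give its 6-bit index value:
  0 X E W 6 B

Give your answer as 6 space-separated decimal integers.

Answer: 52 23 4 22 58 1

Derivation:
'0': 0..9 range, 52 + ord('0') − ord('0') = 52
'X': A..Z range, ord('X') − ord('A') = 23
'E': A..Z range, ord('E') − ord('A') = 4
'W': A..Z range, ord('W') − ord('A') = 22
'6': 0..9 range, 52 + ord('6') − ord('0') = 58
'B': A..Z range, ord('B') − ord('A') = 1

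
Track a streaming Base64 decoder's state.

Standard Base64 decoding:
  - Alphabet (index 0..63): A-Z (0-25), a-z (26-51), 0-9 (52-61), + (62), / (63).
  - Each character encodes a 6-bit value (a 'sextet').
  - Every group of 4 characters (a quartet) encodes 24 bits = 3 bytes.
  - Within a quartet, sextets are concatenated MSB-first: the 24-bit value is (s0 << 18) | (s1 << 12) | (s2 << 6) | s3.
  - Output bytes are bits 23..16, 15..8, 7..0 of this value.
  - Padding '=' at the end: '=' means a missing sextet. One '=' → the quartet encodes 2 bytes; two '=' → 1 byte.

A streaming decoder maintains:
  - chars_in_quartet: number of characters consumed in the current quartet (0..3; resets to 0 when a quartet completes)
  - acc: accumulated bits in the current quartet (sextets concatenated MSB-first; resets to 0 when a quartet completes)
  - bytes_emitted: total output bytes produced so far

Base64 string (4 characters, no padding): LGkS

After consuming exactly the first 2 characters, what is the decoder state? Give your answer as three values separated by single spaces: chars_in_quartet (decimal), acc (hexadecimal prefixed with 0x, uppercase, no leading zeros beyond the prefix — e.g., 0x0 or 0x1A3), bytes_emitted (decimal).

Answer: 2 0x2C6 0

Derivation:
After char 0 ('L'=11): chars_in_quartet=1 acc=0xB bytes_emitted=0
After char 1 ('G'=6): chars_in_quartet=2 acc=0x2C6 bytes_emitted=0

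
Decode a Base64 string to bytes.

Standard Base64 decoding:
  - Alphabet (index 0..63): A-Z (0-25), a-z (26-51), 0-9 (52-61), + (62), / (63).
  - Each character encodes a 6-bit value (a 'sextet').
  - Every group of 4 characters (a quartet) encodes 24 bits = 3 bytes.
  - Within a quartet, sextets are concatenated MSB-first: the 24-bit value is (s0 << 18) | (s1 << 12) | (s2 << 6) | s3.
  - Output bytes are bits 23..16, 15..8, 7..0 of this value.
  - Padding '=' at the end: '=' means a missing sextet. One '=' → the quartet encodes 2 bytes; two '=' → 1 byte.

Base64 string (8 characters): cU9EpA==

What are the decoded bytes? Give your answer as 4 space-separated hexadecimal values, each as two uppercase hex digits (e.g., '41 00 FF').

Answer: 71 4F 44 A4

Derivation:
After char 0 ('c'=28): chars_in_quartet=1 acc=0x1C bytes_emitted=0
After char 1 ('U'=20): chars_in_quartet=2 acc=0x714 bytes_emitted=0
After char 2 ('9'=61): chars_in_quartet=3 acc=0x1C53D bytes_emitted=0
After char 3 ('E'=4): chars_in_quartet=4 acc=0x714F44 -> emit 71 4F 44, reset; bytes_emitted=3
After char 4 ('p'=41): chars_in_quartet=1 acc=0x29 bytes_emitted=3
After char 5 ('A'=0): chars_in_quartet=2 acc=0xA40 bytes_emitted=3
Padding '==': partial quartet acc=0xA40 -> emit A4; bytes_emitted=4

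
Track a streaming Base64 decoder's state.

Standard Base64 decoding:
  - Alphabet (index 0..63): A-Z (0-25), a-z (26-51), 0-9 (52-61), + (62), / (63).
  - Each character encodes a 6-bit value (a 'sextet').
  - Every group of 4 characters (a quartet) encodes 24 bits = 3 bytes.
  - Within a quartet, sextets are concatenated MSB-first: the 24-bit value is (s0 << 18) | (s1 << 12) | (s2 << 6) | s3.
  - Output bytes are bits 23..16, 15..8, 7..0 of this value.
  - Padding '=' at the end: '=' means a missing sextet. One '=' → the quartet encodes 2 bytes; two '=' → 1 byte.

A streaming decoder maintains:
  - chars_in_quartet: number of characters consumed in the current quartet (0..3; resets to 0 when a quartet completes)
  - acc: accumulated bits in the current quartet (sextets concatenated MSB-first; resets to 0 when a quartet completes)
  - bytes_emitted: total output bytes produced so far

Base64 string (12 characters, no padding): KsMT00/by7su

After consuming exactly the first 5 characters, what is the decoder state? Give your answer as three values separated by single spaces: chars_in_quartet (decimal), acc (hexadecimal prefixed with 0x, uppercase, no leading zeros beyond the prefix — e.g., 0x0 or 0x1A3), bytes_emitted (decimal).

After char 0 ('K'=10): chars_in_quartet=1 acc=0xA bytes_emitted=0
After char 1 ('s'=44): chars_in_quartet=2 acc=0x2AC bytes_emitted=0
After char 2 ('M'=12): chars_in_quartet=3 acc=0xAB0C bytes_emitted=0
After char 3 ('T'=19): chars_in_quartet=4 acc=0x2AC313 -> emit 2A C3 13, reset; bytes_emitted=3
After char 4 ('0'=52): chars_in_quartet=1 acc=0x34 bytes_emitted=3

Answer: 1 0x34 3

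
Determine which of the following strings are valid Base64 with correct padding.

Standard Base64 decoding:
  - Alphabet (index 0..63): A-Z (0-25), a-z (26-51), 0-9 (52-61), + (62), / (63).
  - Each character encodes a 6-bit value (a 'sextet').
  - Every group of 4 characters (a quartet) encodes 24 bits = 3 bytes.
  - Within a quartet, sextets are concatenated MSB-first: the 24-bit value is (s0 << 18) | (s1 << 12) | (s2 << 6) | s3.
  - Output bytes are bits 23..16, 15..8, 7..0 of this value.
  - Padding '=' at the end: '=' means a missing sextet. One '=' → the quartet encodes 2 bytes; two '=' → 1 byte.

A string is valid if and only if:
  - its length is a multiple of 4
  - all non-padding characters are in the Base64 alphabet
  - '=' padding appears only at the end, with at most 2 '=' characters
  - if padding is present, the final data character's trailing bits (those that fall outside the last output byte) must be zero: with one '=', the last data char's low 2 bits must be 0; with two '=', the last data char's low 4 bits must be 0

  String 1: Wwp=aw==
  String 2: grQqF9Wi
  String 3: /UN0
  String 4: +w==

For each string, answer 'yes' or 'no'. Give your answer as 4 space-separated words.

Answer: no yes yes yes

Derivation:
String 1: 'Wwp=aw==' → invalid (bad char(s): ['=']; '=' in middle)
String 2: 'grQqF9Wi' → valid
String 3: '/UN0' → valid
String 4: '+w==' → valid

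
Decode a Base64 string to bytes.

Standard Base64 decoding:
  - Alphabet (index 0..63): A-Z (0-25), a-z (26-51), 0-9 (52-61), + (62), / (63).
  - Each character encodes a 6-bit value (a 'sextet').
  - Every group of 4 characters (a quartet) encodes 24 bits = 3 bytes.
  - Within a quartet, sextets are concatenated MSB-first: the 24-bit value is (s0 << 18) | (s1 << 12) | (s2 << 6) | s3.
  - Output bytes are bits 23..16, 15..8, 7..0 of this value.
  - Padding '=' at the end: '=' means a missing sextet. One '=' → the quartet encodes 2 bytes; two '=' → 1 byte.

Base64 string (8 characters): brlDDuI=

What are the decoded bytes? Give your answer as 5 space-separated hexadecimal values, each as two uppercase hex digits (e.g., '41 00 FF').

Answer: 6E B9 43 0E E2

Derivation:
After char 0 ('b'=27): chars_in_quartet=1 acc=0x1B bytes_emitted=0
After char 1 ('r'=43): chars_in_quartet=2 acc=0x6EB bytes_emitted=0
After char 2 ('l'=37): chars_in_quartet=3 acc=0x1BAE5 bytes_emitted=0
After char 3 ('D'=3): chars_in_quartet=4 acc=0x6EB943 -> emit 6E B9 43, reset; bytes_emitted=3
After char 4 ('D'=3): chars_in_quartet=1 acc=0x3 bytes_emitted=3
After char 5 ('u'=46): chars_in_quartet=2 acc=0xEE bytes_emitted=3
After char 6 ('I'=8): chars_in_quartet=3 acc=0x3B88 bytes_emitted=3
Padding '=': partial quartet acc=0x3B88 -> emit 0E E2; bytes_emitted=5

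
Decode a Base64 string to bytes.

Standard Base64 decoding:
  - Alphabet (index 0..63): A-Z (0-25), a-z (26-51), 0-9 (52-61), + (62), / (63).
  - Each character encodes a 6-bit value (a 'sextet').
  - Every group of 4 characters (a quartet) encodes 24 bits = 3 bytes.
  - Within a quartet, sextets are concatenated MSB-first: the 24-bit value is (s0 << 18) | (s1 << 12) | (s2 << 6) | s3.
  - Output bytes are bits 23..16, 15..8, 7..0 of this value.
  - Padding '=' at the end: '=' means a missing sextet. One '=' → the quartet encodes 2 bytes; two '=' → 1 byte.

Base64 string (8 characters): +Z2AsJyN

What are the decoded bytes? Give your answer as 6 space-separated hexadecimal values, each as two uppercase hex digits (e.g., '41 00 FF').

Answer: F9 9D 80 B0 9C 8D

Derivation:
After char 0 ('+'=62): chars_in_quartet=1 acc=0x3E bytes_emitted=0
After char 1 ('Z'=25): chars_in_quartet=2 acc=0xF99 bytes_emitted=0
After char 2 ('2'=54): chars_in_quartet=3 acc=0x3E676 bytes_emitted=0
After char 3 ('A'=0): chars_in_quartet=4 acc=0xF99D80 -> emit F9 9D 80, reset; bytes_emitted=3
After char 4 ('s'=44): chars_in_quartet=1 acc=0x2C bytes_emitted=3
After char 5 ('J'=9): chars_in_quartet=2 acc=0xB09 bytes_emitted=3
After char 6 ('y'=50): chars_in_quartet=3 acc=0x2C272 bytes_emitted=3
After char 7 ('N'=13): chars_in_quartet=4 acc=0xB09C8D -> emit B0 9C 8D, reset; bytes_emitted=6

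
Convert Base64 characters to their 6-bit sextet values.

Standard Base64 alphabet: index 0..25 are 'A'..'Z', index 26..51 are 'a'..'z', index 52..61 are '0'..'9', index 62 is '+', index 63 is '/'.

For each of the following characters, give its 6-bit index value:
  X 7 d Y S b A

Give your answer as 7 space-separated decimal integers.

'X': A..Z range, ord('X') − ord('A') = 23
'7': 0..9 range, 52 + ord('7') − ord('0') = 59
'd': a..z range, 26 + ord('d') − ord('a') = 29
'Y': A..Z range, ord('Y') − ord('A') = 24
'S': A..Z range, ord('S') − ord('A') = 18
'b': a..z range, 26 + ord('b') − ord('a') = 27
'A': A..Z range, ord('A') − ord('A') = 0

Answer: 23 59 29 24 18 27 0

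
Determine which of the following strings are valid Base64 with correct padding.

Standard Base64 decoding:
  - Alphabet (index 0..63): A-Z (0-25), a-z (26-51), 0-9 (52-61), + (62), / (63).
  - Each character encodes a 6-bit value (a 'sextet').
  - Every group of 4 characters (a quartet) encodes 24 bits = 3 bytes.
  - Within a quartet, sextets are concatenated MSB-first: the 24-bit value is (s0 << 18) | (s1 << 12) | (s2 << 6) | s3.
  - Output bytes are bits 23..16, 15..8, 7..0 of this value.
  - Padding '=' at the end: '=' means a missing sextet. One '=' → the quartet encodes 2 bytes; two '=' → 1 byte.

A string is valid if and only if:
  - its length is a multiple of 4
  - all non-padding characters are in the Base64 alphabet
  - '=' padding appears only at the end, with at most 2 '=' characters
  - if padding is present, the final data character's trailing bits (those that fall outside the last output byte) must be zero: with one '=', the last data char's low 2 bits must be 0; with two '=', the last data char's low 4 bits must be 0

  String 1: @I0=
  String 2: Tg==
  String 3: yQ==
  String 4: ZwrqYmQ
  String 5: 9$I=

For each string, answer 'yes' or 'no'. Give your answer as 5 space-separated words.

String 1: '@I0=' → invalid (bad char(s): ['@'])
String 2: 'Tg==' → valid
String 3: 'yQ==' → valid
String 4: 'ZwrqYmQ' → invalid (len=7 not mult of 4)
String 5: '9$I=' → invalid (bad char(s): ['$'])

Answer: no yes yes no no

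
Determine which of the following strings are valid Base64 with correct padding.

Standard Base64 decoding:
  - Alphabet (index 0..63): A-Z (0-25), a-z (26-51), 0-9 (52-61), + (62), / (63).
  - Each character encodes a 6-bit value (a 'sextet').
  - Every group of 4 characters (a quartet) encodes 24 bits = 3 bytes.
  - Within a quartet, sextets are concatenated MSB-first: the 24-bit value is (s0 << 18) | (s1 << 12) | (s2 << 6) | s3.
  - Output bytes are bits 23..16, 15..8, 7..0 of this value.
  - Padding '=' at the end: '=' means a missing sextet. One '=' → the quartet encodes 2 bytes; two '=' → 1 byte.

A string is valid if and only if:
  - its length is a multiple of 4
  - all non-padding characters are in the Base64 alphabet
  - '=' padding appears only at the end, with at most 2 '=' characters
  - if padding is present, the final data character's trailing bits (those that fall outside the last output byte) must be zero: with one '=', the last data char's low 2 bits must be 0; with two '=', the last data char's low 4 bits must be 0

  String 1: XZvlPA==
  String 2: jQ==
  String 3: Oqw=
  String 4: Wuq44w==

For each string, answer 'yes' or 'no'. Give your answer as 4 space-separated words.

String 1: 'XZvlPA==' → valid
String 2: 'jQ==' → valid
String 3: 'Oqw=' → valid
String 4: 'Wuq44w==' → valid

Answer: yes yes yes yes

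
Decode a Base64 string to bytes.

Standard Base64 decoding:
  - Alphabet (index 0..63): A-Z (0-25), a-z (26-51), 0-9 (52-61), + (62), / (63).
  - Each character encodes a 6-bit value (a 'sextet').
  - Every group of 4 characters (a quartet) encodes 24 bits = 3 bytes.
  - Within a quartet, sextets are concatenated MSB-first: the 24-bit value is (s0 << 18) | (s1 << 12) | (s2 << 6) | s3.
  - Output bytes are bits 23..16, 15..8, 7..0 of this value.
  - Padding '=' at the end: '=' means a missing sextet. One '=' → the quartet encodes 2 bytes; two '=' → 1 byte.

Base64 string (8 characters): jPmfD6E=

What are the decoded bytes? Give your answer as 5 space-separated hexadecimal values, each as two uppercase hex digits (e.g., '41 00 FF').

Answer: 8C F9 9F 0F A1

Derivation:
After char 0 ('j'=35): chars_in_quartet=1 acc=0x23 bytes_emitted=0
After char 1 ('P'=15): chars_in_quartet=2 acc=0x8CF bytes_emitted=0
After char 2 ('m'=38): chars_in_quartet=3 acc=0x233E6 bytes_emitted=0
After char 3 ('f'=31): chars_in_quartet=4 acc=0x8CF99F -> emit 8C F9 9F, reset; bytes_emitted=3
After char 4 ('D'=3): chars_in_quartet=1 acc=0x3 bytes_emitted=3
After char 5 ('6'=58): chars_in_quartet=2 acc=0xFA bytes_emitted=3
After char 6 ('E'=4): chars_in_quartet=3 acc=0x3E84 bytes_emitted=3
Padding '=': partial quartet acc=0x3E84 -> emit 0F A1; bytes_emitted=5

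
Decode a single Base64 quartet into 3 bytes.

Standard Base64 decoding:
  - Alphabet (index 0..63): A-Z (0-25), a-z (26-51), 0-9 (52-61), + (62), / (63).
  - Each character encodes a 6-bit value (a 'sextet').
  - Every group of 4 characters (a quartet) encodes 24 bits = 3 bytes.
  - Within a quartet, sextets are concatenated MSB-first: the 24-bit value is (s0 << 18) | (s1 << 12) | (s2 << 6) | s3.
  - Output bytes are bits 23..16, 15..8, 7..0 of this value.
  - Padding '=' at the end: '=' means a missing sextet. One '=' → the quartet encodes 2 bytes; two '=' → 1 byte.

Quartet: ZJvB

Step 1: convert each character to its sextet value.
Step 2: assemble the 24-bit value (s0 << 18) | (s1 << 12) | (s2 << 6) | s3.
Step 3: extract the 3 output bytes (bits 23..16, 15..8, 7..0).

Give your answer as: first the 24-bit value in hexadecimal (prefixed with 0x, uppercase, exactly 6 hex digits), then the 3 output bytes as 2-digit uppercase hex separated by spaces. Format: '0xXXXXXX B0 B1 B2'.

Sextets: Z=25, J=9, v=47, B=1
24-bit: (25<<18) | (9<<12) | (47<<6) | 1
      = 0x640000 | 0x009000 | 0x000BC0 | 0x000001
      = 0x649BC1
Bytes: (v>>16)&0xFF=64, (v>>8)&0xFF=9B, v&0xFF=C1

Answer: 0x649BC1 64 9B C1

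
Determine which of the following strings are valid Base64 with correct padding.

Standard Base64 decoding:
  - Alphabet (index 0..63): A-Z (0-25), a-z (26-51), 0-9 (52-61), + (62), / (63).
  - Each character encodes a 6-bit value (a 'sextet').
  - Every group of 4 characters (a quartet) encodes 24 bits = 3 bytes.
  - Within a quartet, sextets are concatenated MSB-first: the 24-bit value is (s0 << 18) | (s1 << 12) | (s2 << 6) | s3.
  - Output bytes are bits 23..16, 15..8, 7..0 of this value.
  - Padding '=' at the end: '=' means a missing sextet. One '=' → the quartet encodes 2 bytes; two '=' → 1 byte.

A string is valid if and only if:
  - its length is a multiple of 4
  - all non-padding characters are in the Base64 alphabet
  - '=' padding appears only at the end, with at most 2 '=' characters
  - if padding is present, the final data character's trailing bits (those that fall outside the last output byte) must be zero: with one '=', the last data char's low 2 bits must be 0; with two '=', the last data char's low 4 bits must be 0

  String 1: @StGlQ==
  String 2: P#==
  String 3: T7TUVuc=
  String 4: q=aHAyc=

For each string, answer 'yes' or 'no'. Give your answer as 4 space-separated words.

Answer: no no yes no

Derivation:
String 1: '@StGlQ==' → invalid (bad char(s): ['@'])
String 2: 'P#==' → invalid (bad char(s): ['#'])
String 3: 'T7TUVuc=' → valid
String 4: 'q=aHAyc=' → invalid (bad char(s): ['=']; '=' in middle)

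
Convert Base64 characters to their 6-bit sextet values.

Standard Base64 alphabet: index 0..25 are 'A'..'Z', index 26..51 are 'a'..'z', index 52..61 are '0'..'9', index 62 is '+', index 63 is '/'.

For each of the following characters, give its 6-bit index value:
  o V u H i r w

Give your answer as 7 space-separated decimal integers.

'o': a..z range, 26 + ord('o') − ord('a') = 40
'V': A..Z range, ord('V') − ord('A') = 21
'u': a..z range, 26 + ord('u') − ord('a') = 46
'H': A..Z range, ord('H') − ord('A') = 7
'i': a..z range, 26 + ord('i') − ord('a') = 34
'r': a..z range, 26 + ord('r') − ord('a') = 43
'w': a..z range, 26 + ord('w') − ord('a') = 48

Answer: 40 21 46 7 34 43 48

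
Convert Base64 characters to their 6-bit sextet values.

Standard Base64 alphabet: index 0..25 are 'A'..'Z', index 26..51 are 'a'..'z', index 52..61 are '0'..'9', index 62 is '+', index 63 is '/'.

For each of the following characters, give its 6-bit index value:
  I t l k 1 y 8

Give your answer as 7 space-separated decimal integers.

'I': A..Z range, ord('I') − ord('A') = 8
't': a..z range, 26 + ord('t') − ord('a') = 45
'l': a..z range, 26 + ord('l') − ord('a') = 37
'k': a..z range, 26 + ord('k') − ord('a') = 36
'1': 0..9 range, 52 + ord('1') − ord('0') = 53
'y': a..z range, 26 + ord('y') − ord('a') = 50
'8': 0..9 range, 52 + ord('8') − ord('0') = 60

Answer: 8 45 37 36 53 50 60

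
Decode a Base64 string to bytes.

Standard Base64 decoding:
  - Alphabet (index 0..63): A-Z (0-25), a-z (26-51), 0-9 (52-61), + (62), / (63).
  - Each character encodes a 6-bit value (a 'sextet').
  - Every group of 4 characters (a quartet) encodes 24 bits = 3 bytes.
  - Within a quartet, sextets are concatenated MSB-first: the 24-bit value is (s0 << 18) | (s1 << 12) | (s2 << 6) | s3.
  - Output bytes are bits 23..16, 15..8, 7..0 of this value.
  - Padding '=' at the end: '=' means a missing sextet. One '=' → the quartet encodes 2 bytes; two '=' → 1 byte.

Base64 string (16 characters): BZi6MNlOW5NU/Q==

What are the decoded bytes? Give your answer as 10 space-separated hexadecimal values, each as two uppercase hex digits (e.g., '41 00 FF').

After char 0 ('B'=1): chars_in_quartet=1 acc=0x1 bytes_emitted=0
After char 1 ('Z'=25): chars_in_quartet=2 acc=0x59 bytes_emitted=0
After char 2 ('i'=34): chars_in_quartet=3 acc=0x1662 bytes_emitted=0
After char 3 ('6'=58): chars_in_quartet=4 acc=0x598BA -> emit 05 98 BA, reset; bytes_emitted=3
After char 4 ('M'=12): chars_in_quartet=1 acc=0xC bytes_emitted=3
After char 5 ('N'=13): chars_in_quartet=2 acc=0x30D bytes_emitted=3
After char 6 ('l'=37): chars_in_quartet=3 acc=0xC365 bytes_emitted=3
After char 7 ('O'=14): chars_in_quartet=4 acc=0x30D94E -> emit 30 D9 4E, reset; bytes_emitted=6
After char 8 ('W'=22): chars_in_quartet=1 acc=0x16 bytes_emitted=6
After char 9 ('5'=57): chars_in_quartet=2 acc=0x5B9 bytes_emitted=6
After char 10 ('N'=13): chars_in_quartet=3 acc=0x16E4D bytes_emitted=6
After char 11 ('U'=20): chars_in_quartet=4 acc=0x5B9354 -> emit 5B 93 54, reset; bytes_emitted=9
After char 12 ('/'=63): chars_in_quartet=1 acc=0x3F bytes_emitted=9
After char 13 ('Q'=16): chars_in_quartet=2 acc=0xFD0 bytes_emitted=9
Padding '==': partial quartet acc=0xFD0 -> emit FD; bytes_emitted=10

Answer: 05 98 BA 30 D9 4E 5B 93 54 FD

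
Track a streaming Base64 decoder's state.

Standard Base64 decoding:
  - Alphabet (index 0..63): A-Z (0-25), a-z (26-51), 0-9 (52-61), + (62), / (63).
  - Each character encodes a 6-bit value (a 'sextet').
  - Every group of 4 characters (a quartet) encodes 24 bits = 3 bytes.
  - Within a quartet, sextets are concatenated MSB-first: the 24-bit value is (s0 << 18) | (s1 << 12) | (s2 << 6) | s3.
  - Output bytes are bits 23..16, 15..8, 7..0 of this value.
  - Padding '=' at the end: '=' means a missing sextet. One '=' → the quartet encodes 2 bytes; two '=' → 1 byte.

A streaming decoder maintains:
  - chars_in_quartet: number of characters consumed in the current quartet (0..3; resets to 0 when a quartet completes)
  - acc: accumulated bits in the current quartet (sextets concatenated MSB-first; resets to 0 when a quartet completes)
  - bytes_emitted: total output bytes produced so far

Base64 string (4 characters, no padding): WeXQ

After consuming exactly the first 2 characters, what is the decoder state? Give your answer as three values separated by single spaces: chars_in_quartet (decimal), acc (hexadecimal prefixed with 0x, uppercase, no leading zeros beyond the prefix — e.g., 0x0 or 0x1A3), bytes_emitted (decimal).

Answer: 2 0x59E 0

Derivation:
After char 0 ('W'=22): chars_in_quartet=1 acc=0x16 bytes_emitted=0
After char 1 ('e'=30): chars_in_quartet=2 acc=0x59E bytes_emitted=0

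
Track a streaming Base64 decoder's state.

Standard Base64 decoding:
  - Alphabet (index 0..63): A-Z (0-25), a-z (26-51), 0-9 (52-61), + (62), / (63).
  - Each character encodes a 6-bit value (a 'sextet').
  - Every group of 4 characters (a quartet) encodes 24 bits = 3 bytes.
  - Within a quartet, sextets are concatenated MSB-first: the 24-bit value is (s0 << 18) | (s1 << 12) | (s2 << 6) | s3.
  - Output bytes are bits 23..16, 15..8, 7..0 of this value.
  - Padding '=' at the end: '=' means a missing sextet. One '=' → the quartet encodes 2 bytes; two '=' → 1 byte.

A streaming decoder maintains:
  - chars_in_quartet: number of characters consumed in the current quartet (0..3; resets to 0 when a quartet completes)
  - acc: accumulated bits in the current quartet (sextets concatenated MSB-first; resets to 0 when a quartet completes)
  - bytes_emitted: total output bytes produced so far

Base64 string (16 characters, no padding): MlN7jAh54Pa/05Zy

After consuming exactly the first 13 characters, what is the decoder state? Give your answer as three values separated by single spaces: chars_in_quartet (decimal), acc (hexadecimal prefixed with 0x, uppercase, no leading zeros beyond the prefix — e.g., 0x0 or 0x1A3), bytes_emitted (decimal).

After char 0 ('M'=12): chars_in_quartet=1 acc=0xC bytes_emitted=0
After char 1 ('l'=37): chars_in_quartet=2 acc=0x325 bytes_emitted=0
After char 2 ('N'=13): chars_in_quartet=3 acc=0xC94D bytes_emitted=0
After char 3 ('7'=59): chars_in_quartet=4 acc=0x32537B -> emit 32 53 7B, reset; bytes_emitted=3
After char 4 ('j'=35): chars_in_quartet=1 acc=0x23 bytes_emitted=3
After char 5 ('A'=0): chars_in_quartet=2 acc=0x8C0 bytes_emitted=3
After char 6 ('h'=33): chars_in_quartet=3 acc=0x23021 bytes_emitted=3
After char 7 ('5'=57): chars_in_quartet=4 acc=0x8C0879 -> emit 8C 08 79, reset; bytes_emitted=6
After char 8 ('4'=56): chars_in_quartet=1 acc=0x38 bytes_emitted=6
After char 9 ('P'=15): chars_in_quartet=2 acc=0xE0F bytes_emitted=6
After char 10 ('a'=26): chars_in_quartet=3 acc=0x383DA bytes_emitted=6
After char 11 ('/'=63): chars_in_quartet=4 acc=0xE0F6BF -> emit E0 F6 BF, reset; bytes_emitted=9
After char 12 ('0'=52): chars_in_quartet=1 acc=0x34 bytes_emitted=9

Answer: 1 0x34 9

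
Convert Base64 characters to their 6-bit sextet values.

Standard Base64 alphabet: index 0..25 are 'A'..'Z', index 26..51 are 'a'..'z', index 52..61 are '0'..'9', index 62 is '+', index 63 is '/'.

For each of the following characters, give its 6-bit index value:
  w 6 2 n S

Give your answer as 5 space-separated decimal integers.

'w': a..z range, 26 + ord('w') − ord('a') = 48
'6': 0..9 range, 52 + ord('6') − ord('0') = 58
'2': 0..9 range, 52 + ord('2') − ord('0') = 54
'n': a..z range, 26 + ord('n') − ord('a') = 39
'S': A..Z range, ord('S') − ord('A') = 18

Answer: 48 58 54 39 18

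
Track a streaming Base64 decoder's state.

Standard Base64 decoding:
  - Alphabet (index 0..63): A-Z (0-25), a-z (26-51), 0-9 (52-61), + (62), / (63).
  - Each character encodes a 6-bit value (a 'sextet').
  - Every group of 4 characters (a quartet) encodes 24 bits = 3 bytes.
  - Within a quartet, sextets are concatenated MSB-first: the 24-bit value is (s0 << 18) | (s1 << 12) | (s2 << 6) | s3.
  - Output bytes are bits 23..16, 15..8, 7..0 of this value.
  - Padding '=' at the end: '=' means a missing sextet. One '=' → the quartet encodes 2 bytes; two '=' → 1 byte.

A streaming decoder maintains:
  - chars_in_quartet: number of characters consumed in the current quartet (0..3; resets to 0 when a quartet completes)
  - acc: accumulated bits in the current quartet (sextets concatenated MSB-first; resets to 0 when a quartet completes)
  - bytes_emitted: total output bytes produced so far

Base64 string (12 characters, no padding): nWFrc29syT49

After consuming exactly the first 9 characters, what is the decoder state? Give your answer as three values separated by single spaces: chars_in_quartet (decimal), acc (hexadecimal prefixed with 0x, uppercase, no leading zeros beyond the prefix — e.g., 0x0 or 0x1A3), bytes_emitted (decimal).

Answer: 1 0x32 6

Derivation:
After char 0 ('n'=39): chars_in_quartet=1 acc=0x27 bytes_emitted=0
After char 1 ('W'=22): chars_in_quartet=2 acc=0x9D6 bytes_emitted=0
After char 2 ('F'=5): chars_in_quartet=3 acc=0x27585 bytes_emitted=0
After char 3 ('r'=43): chars_in_quartet=4 acc=0x9D616B -> emit 9D 61 6B, reset; bytes_emitted=3
After char 4 ('c'=28): chars_in_quartet=1 acc=0x1C bytes_emitted=3
After char 5 ('2'=54): chars_in_quartet=2 acc=0x736 bytes_emitted=3
After char 6 ('9'=61): chars_in_quartet=3 acc=0x1CDBD bytes_emitted=3
After char 7 ('s'=44): chars_in_quartet=4 acc=0x736F6C -> emit 73 6F 6C, reset; bytes_emitted=6
After char 8 ('y'=50): chars_in_quartet=1 acc=0x32 bytes_emitted=6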